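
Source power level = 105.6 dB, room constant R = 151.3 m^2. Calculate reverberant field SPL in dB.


Given values:
  Lw = 105.6 dB, R = 151.3 m^2
Formula: SPL = Lw + 10 * log10(4 / R)
Compute 4 / R = 4 / 151.3 = 0.026438
Compute 10 * log10(0.026438) = -15.7777
SPL = 105.6 + (-15.7777) = 89.82

89.82 dB


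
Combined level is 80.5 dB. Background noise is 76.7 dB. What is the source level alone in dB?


Given values:
  L_total = 80.5 dB, L_bg = 76.7 dB
Formula: L_source = 10 * log10(10^(L_total/10) - 10^(L_bg/10))
Convert to linear:
  10^(80.5/10) = 112201845.4302
  10^(76.7/10) = 46773514.1287
Difference: 112201845.4302 - 46773514.1287 = 65428331.3015
L_source = 10 * log10(65428331.3015) = 78.16

78.16 dB


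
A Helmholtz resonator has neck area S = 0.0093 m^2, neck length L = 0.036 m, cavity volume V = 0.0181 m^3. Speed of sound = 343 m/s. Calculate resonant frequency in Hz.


Given values:
  S = 0.0093 m^2, L = 0.036 m, V = 0.0181 m^3, c = 343 m/s
Formula: f = (c / (2*pi)) * sqrt(S / (V * L))
Compute V * L = 0.0181 * 0.036 = 0.0006516
Compute S / (V * L) = 0.0093 / 0.0006516 = 14.2726
Compute sqrt(14.2726) = 3.777909
Compute c / (2*pi) = 343 / 6.283185 = 54.590148
f = 54.590148 * 3.777909 = 206.24

206.24 Hz


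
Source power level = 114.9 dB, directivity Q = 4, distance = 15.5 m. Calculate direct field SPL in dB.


Given values:
  Lw = 114.9 dB, Q = 4, r = 15.5 m
Formula: SPL = Lw + 10 * log10(Q / (4 * pi * r^2))
Compute 4 * pi * r^2 = 4 * pi * 15.5^2 = 3019.0705
Compute Q / denom = 4 / 3019.0705 = 0.00132491
Compute 10 * log10(0.00132491) = -28.7781
SPL = 114.9 + (-28.7781) = 86.12

86.12 dB


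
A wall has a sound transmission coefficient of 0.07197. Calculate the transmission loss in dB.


Given values:
  tau = 0.07197
Formula: TL = 10 * log10(1 / tau)
Compute 1 / tau = 1 / 0.07197 = 13.8947
Compute log10(13.8947) = 1.142849
TL = 10 * 1.142849 = 11.43

11.43 dB


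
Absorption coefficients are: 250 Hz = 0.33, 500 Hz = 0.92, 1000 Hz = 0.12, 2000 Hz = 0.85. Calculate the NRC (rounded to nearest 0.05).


Given values:
  a_250 = 0.33, a_500 = 0.92
  a_1000 = 0.12, a_2000 = 0.85
Formula: NRC = (a250 + a500 + a1000 + a2000) / 4
Sum = 0.33 + 0.92 + 0.12 + 0.85 = 2.22
NRC = 2.22 / 4 = 0.555
Rounded to nearest 0.05: 0.55

0.55


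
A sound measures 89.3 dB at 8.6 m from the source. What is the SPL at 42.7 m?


Given values:
  SPL1 = 89.3 dB, r1 = 8.6 m, r2 = 42.7 m
Formula: SPL2 = SPL1 - 20 * log10(r2 / r1)
Compute ratio: r2 / r1 = 42.7 / 8.6 = 4.9651
Compute log10: log10(4.9651) = 0.695928
Compute drop: 20 * 0.695928 = 13.9186
SPL2 = 89.3 - 13.9186 = 75.38

75.38 dB


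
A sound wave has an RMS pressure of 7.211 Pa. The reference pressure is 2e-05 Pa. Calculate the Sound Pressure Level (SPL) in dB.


Given values:
  p = 7.211 Pa
  p_ref = 2e-05 Pa
Formula: SPL = 20 * log10(p / p_ref)
Compute ratio: p / p_ref = 7.211 / 2e-05 = 360550
Compute log10: log10(360550) = 5.556965
Multiply: SPL = 20 * 5.556965 = 111.14

111.14 dB


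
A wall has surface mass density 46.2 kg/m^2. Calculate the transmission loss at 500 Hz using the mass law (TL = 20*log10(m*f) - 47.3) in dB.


Given values:
  m = 46.2 kg/m^2, f = 500 Hz
Formula: TL = 20 * log10(m * f) - 47.3
Compute m * f = 46.2 * 500 = 23100.0
Compute log10(23100.0) = 4.363612
Compute 20 * 4.363612 = 87.2722
TL = 87.2722 - 47.3 = 39.97

39.97 dB


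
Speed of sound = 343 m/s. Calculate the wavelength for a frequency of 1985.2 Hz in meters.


Given values:
  c = 343 m/s, f = 1985.2 Hz
Formula: lambda = c / f
lambda = 343 / 1985.2
lambda = 0.1728

0.1728 m


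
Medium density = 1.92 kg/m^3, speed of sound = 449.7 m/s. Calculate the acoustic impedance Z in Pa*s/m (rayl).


Given values:
  rho = 1.92 kg/m^3
  c = 449.7 m/s
Formula: Z = rho * c
Z = 1.92 * 449.7
Z = 863.42

863.42 rayl


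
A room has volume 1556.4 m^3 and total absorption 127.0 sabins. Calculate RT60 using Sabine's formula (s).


Given values:
  V = 1556.4 m^3
  A = 127.0 sabins
Formula: RT60 = 0.161 * V / A
Numerator: 0.161 * 1556.4 = 250.5804
RT60 = 250.5804 / 127.0 = 1.973

1.973 s


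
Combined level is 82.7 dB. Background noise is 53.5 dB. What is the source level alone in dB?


Given values:
  L_total = 82.7 dB, L_bg = 53.5 dB
Formula: L_source = 10 * log10(10^(L_total/10) - 10^(L_bg/10))
Convert to linear:
  10^(82.7/10) = 186208713.6663
  10^(53.5/10) = 223872.1139
Difference: 186208713.6663 - 223872.1139 = 185984841.5524
L_source = 10 * log10(185984841.5524) = 82.69

82.69 dB


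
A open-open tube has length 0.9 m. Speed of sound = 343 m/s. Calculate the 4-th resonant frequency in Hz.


Given values:
  Tube type: open-open, L = 0.9 m, c = 343 m/s, n = 4
Formula: f_n = n * c / (2 * L)
Compute 2 * L = 2 * 0.9 = 1.8
f = 4 * 343 / 1.8
f = 762.22

762.22 Hz


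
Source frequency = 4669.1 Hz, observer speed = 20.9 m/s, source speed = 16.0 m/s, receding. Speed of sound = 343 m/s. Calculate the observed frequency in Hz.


Given values:
  f_s = 4669.1 Hz, v_o = 20.9 m/s, v_s = 16.0 m/s
  Direction: receding
Formula: f_o = f_s * (c - v_o) / (c + v_s)
Numerator: c - v_o = 343 - 20.9 = 322.1
Denominator: c + v_s = 343 + 16.0 = 359.0
f_o = 4669.1 * 322.1 / 359.0 = 4189.18

4189.18 Hz


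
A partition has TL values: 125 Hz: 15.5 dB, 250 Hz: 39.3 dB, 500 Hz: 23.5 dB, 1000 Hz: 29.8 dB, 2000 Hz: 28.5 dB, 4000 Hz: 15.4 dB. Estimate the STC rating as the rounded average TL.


Given TL values at each frequency:
  125 Hz: 15.5 dB
  250 Hz: 39.3 dB
  500 Hz: 23.5 dB
  1000 Hz: 29.8 dB
  2000 Hz: 28.5 dB
  4000 Hz: 15.4 dB
Formula: STC ~ round(average of TL values)
Sum = 15.5 + 39.3 + 23.5 + 29.8 + 28.5 + 15.4 = 152.0
Average = 152.0 / 6 = 25.33
Rounded: 25

25


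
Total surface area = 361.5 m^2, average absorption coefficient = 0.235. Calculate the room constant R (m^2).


Given values:
  S = 361.5 m^2, alpha = 0.235
Formula: R = S * alpha / (1 - alpha)
Numerator: 361.5 * 0.235 = 84.9525
Denominator: 1 - 0.235 = 0.765
R = 84.9525 / 0.765 = 111.05

111.05 m^2


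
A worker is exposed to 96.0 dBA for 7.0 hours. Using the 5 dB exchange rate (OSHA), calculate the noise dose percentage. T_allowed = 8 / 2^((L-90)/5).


Given values:
  L = 96.0 dBA, T = 7.0 hours
Formula: T_allowed = 8 / 2^((L - 90) / 5)
Compute exponent: (96.0 - 90) / 5 = 1.2
Compute 2^(1.2) = 2.297397
T_allowed = 8 / 2.297397 = 3.482202 hours
Dose = (T / T_allowed) * 100
Dose = (7.0 / 3.482202) * 100 = 201.02

201.02 %


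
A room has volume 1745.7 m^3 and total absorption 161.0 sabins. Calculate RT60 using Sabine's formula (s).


Given values:
  V = 1745.7 m^3
  A = 161.0 sabins
Formula: RT60 = 0.161 * V / A
Numerator: 0.161 * 1745.7 = 281.0577
RT60 = 281.0577 / 161.0 = 1.746

1.746 s


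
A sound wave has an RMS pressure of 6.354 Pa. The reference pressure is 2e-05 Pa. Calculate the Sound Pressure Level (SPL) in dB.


Given values:
  p = 6.354 Pa
  p_ref = 2e-05 Pa
Formula: SPL = 20 * log10(p / p_ref)
Compute ratio: p / p_ref = 6.354 / 2e-05 = 317700
Compute log10: log10(317700) = 5.502017
Multiply: SPL = 20 * 5.502017 = 110.04

110.04 dB


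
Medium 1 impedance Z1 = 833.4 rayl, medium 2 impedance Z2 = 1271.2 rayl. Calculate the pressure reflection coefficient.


Given values:
  Z1 = 833.4 rayl, Z2 = 1271.2 rayl
Formula: R = (Z2 - Z1) / (Z2 + Z1)
Numerator: Z2 - Z1 = 1271.2 - 833.4 = 437.8
Denominator: Z2 + Z1 = 1271.2 + 833.4 = 2104.6
R = 437.8 / 2104.6 = 0.208

0.208


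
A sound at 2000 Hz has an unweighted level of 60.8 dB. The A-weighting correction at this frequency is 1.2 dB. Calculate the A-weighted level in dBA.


Given values:
  SPL = 60.8 dB
  A-weighting at 2000 Hz = 1.2 dB
Formula: L_A = SPL + A_weight
L_A = 60.8 + (1.2)
L_A = 62.0

62.0 dBA


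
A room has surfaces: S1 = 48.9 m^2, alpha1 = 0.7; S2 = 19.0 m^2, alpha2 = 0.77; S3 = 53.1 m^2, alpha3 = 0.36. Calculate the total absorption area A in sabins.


Given surfaces:
  Surface 1: 48.9 * 0.7 = 34.23
  Surface 2: 19.0 * 0.77 = 14.63
  Surface 3: 53.1 * 0.36 = 19.116
Formula: A = sum(Si * alpha_i)
A = 34.23 + 14.63 + 19.116
A = 67.98

67.98 sabins


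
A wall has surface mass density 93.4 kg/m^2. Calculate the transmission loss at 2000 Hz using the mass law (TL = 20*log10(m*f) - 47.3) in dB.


Given values:
  m = 93.4 kg/m^2, f = 2000 Hz
Formula: TL = 20 * log10(m * f) - 47.3
Compute m * f = 93.4 * 2000 = 186800.0
Compute log10(186800.0) = 5.271377
Compute 20 * 5.271377 = 105.4275
TL = 105.4275 - 47.3 = 58.13

58.13 dB


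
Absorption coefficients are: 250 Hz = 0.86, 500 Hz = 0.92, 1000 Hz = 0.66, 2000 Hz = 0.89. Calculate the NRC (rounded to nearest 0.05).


Given values:
  a_250 = 0.86, a_500 = 0.92
  a_1000 = 0.66, a_2000 = 0.89
Formula: NRC = (a250 + a500 + a1000 + a2000) / 4
Sum = 0.86 + 0.92 + 0.66 + 0.89 = 3.33
NRC = 3.33 / 4 = 0.8325
Rounded to nearest 0.05: 0.85

0.85


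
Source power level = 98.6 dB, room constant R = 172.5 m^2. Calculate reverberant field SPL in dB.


Given values:
  Lw = 98.6 dB, R = 172.5 m^2
Formula: SPL = Lw + 10 * log10(4 / R)
Compute 4 / R = 4 / 172.5 = 0.023188
Compute 10 * log10(0.023188) = -16.3474
SPL = 98.6 + (-16.3474) = 82.25

82.25 dB


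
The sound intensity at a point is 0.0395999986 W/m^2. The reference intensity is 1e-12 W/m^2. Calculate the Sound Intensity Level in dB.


Given values:
  I = 0.0395999986 W/m^2
  I_ref = 1e-12 W/m^2
Formula: SIL = 10 * log10(I / I_ref)
Compute ratio: I / I_ref = 39599998600
Compute log10: log10(39599998600) = 10.597695
Multiply: SIL = 10 * 10.597695 = 105.98

105.98 dB


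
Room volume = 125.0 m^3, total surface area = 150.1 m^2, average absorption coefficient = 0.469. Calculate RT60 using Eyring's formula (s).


Given values:
  V = 125.0 m^3, S = 150.1 m^2, alpha = 0.469
Formula: RT60 = 0.161 * V / (-S * ln(1 - alpha))
Compute ln(1 - 0.469) = ln(0.531) = -0.632993
Denominator: -150.1 * -0.632993 = 95.0122
Numerator: 0.161 * 125.0 = 20.125
RT60 = 20.125 / 95.0122 = 0.212

0.212 s


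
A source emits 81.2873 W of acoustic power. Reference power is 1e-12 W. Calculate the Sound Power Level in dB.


Given values:
  W = 81.2873 W
  W_ref = 1e-12 W
Formula: SWL = 10 * log10(W / W_ref)
Compute ratio: W / W_ref = 81287300000000
Compute log10: log10(81287300000000) = 13.910023
Multiply: SWL = 10 * 13.910023 = 139.1

139.1 dB


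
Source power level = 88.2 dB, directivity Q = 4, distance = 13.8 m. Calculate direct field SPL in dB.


Given values:
  Lw = 88.2 dB, Q = 4, r = 13.8 m
Formula: SPL = Lw + 10 * log10(Q / (4 * pi * r^2))
Compute 4 * pi * r^2 = 4 * pi * 13.8^2 = 2393.1396
Compute Q / denom = 4 / 2393.1396 = 0.00167144
Compute 10 * log10(0.00167144) = -27.7691
SPL = 88.2 + (-27.7691) = 60.43

60.43 dB


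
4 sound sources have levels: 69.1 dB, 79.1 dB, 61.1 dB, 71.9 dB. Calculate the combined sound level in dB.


Formula: L_total = 10 * log10( sum(10^(Li/10)) )
  Source 1: 10^(69.1/10) = 8128305.1616
  Source 2: 10^(79.1/10) = 81283051.6164
  Source 3: 10^(61.1/10) = 1288249.5517
  Source 4: 10^(71.9/10) = 15488166.1891
Sum of linear values = 106187772.5188
L_total = 10 * log10(106187772.5188) = 80.26

80.26 dB


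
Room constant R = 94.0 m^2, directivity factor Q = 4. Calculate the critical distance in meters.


Given values:
  R = 94.0 m^2, Q = 4
Formula: d_c = 0.141 * sqrt(Q * R)
Compute Q * R = 4 * 94.0 = 376.0
Compute sqrt(376.0) = 19.3907
d_c = 0.141 * 19.3907 = 2.734

2.734 m


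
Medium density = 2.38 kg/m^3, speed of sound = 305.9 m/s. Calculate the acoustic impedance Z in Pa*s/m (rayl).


Given values:
  rho = 2.38 kg/m^3
  c = 305.9 m/s
Formula: Z = rho * c
Z = 2.38 * 305.9
Z = 728.04

728.04 rayl


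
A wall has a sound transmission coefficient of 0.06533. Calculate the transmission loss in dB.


Given values:
  tau = 0.06533
Formula: TL = 10 * log10(1 / tau)
Compute 1 / tau = 1 / 0.06533 = 15.3069
Compute log10(15.3069) = 1.184887
TL = 10 * 1.184887 = 11.85

11.85 dB


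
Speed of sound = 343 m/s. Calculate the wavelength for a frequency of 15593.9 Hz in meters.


Given values:
  c = 343 m/s, f = 15593.9 Hz
Formula: lambda = c / f
lambda = 343 / 15593.9
lambda = 0.022

0.022 m


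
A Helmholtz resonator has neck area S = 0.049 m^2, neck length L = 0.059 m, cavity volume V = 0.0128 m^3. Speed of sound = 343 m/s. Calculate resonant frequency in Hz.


Given values:
  S = 0.049 m^2, L = 0.059 m, V = 0.0128 m^3, c = 343 m/s
Formula: f = (c / (2*pi)) * sqrt(S / (V * L))
Compute V * L = 0.0128 * 0.059 = 0.0007552
Compute S / (V * L) = 0.049 / 0.0007552 = 64.8835
Compute sqrt(64.8835) = 8.055029
Compute c / (2*pi) = 343 / 6.283185 = 54.590148
f = 54.590148 * 8.055029 = 439.73

439.73 Hz


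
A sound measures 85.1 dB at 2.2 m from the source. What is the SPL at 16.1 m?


Given values:
  SPL1 = 85.1 dB, r1 = 2.2 m, r2 = 16.1 m
Formula: SPL2 = SPL1 - 20 * log10(r2 / r1)
Compute ratio: r2 / r1 = 16.1 / 2.2 = 7.3182
Compute log10: log10(7.3182) = 0.864404
Compute drop: 20 * 0.864404 = 17.2881
SPL2 = 85.1 - 17.2881 = 67.81

67.81 dB


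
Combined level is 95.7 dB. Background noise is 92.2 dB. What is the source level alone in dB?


Given values:
  L_total = 95.7 dB, L_bg = 92.2 dB
Formula: L_source = 10 * log10(10^(L_total/10) - 10^(L_bg/10))
Convert to linear:
  10^(95.7/10) = 3715352290.9717
  10^(92.2/10) = 1659586907.4376
Difference: 3715352290.9717 - 1659586907.4376 = 2055765383.5341
L_source = 10 * log10(2055765383.5341) = 93.13

93.13 dB


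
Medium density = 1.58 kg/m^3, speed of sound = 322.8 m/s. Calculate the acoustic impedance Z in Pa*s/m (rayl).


Given values:
  rho = 1.58 kg/m^3
  c = 322.8 m/s
Formula: Z = rho * c
Z = 1.58 * 322.8
Z = 510.02

510.02 rayl


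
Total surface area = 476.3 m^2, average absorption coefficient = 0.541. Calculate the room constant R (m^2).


Given values:
  S = 476.3 m^2, alpha = 0.541
Formula: R = S * alpha / (1 - alpha)
Numerator: 476.3 * 0.541 = 257.6783
Denominator: 1 - 0.541 = 0.459
R = 257.6783 / 0.459 = 561.39

561.39 m^2


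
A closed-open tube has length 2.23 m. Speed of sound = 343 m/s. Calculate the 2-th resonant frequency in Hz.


Given values:
  Tube type: closed-open, L = 2.23 m, c = 343 m/s, n = 2
Formula: f_n = (2n - 1) * c / (4 * L)
Compute 2n - 1 = 2*2 - 1 = 3
Compute 4 * L = 4 * 2.23 = 8.92
f = 3 * 343 / 8.92
f = 115.36

115.36 Hz


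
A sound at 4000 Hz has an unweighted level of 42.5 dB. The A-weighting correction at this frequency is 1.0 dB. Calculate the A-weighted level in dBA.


Given values:
  SPL = 42.5 dB
  A-weighting at 4000 Hz = 1.0 dB
Formula: L_A = SPL + A_weight
L_A = 42.5 + (1.0)
L_A = 43.5

43.5 dBA


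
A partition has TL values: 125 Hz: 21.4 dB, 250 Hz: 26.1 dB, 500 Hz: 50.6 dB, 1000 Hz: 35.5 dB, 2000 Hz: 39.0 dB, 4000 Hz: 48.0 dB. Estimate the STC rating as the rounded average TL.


Given TL values at each frequency:
  125 Hz: 21.4 dB
  250 Hz: 26.1 dB
  500 Hz: 50.6 dB
  1000 Hz: 35.5 dB
  2000 Hz: 39.0 dB
  4000 Hz: 48.0 dB
Formula: STC ~ round(average of TL values)
Sum = 21.4 + 26.1 + 50.6 + 35.5 + 39.0 + 48.0 = 220.6
Average = 220.6 / 6 = 36.77
Rounded: 37

37


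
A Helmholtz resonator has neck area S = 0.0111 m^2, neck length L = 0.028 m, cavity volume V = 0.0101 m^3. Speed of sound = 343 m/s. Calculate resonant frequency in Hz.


Given values:
  S = 0.0111 m^2, L = 0.028 m, V = 0.0101 m^3, c = 343 m/s
Formula: f = (c / (2*pi)) * sqrt(S / (V * L))
Compute V * L = 0.0101 * 0.028 = 0.0002828
Compute S / (V * L) = 0.0111 / 0.0002828 = 39.2504
Compute sqrt(39.2504) = 6.265014
Compute c / (2*pi) = 343 / 6.283185 = 54.590148
f = 54.590148 * 6.265014 = 342.01

342.01 Hz


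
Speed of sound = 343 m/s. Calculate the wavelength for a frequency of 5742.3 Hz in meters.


Given values:
  c = 343 m/s, f = 5742.3 Hz
Formula: lambda = c / f
lambda = 343 / 5742.3
lambda = 0.0597

0.0597 m


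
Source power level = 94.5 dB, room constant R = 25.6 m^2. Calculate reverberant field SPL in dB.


Given values:
  Lw = 94.5 dB, R = 25.6 m^2
Formula: SPL = Lw + 10 * log10(4 / R)
Compute 4 / R = 4 / 25.6 = 0.15625
Compute 10 * log10(0.15625) = -8.0618
SPL = 94.5 + (-8.0618) = 86.44

86.44 dB


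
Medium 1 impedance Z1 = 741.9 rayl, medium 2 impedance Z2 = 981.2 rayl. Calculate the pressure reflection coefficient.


Given values:
  Z1 = 741.9 rayl, Z2 = 981.2 rayl
Formula: R = (Z2 - Z1) / (Z2 + Z1)
Numerator: Z2 - Z1 = 981.2 - 741.9 = 239.3
Denominator: Z2 + Z1 = 981.2 + 741.9 = 1723.1
R = 239.3 / 1723.1 = 0.1389

0.1389


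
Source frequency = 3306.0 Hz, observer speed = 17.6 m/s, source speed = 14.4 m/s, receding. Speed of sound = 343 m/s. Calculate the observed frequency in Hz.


Given values:
  f_s = 3306.0 Hz, v_o = 17.6 m/s, v_s = 14.4 m/s
  Direction: receding
Formula: f_o = f_s * (c - v_o) / (c + v_s)
Numerator: c - v_o = 343 - 17.6 = 325.4
Denominator: c + v_s = 343 + 14.4 = 357.4
f_o = 3306.0 * 325.4 / 357.4 = 3010.0

3010.0 Hz


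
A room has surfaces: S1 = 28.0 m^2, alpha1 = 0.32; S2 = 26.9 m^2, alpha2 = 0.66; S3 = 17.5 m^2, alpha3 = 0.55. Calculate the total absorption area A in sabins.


Given surfaces:
  Surface 1: 28.0 * 0.32 = 8.96
  Surface 2: 26.9 * 0.66 = 17.754
  Surface 3: 17.5 * 0.55 = 9.625
Formula: A = sum(Si * alpha_i)
A = 8.96 + 17.754 + 9.625
A = 36.34

36.34 sabins


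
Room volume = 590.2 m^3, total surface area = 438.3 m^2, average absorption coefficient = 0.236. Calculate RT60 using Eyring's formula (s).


Given values:
  V = 590.2 m^3, S = 438.3 m^2, alpha = 0.236
Formula: RT60 = 0.161 * V / (-S * ln(1 - alpha))
Compute ln(1 - 0.236) = ln(0.764) = -0.269187
Denominator: -438.3 * -0.269187 = 117.9847
Numerator: 0.161 * 590.2 = 95.0222
RT60 = 95.0222 / 117.9847 = 0.805

0.805 s


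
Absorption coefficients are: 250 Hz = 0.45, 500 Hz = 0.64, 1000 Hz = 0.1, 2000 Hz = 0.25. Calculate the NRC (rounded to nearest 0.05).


Given values:
  a_250 = 0.45, a_500 = 0.64
  a_1000 = 0.1, a_2000 = 0.25
Formula: NRC = (a250 + a500 + a1000 + a2000) / 4
Sum = 0.45 + 0.64 + 0.1 + 0.25 = 1.44
NRC = 1.44 / 4 = 0.36
Rounded to nearest 0.05: 0.35

0.35


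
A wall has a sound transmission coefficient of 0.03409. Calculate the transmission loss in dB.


Given values:
  tau = 0.03409
Formula: TL = 10 * log10(1 / tau)
Compute 1 / tau = 1 / 0.03409 = 29.3341
Compute log10(29.3341) = 1.467373
TL = 10 * 1.467373 = 14.67

14.67 dB


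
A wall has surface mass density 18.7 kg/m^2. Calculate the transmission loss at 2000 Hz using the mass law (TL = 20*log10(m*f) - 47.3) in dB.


Given values:
  m = 18.7 kg/m^2, f = 2000 Hz
Formula: TL = 20 * log10(m * f) - 47.3
Compute m * f = 18.7 * 2000 = 37400.0
Compute log10(37400.0) = 4.572872
Compute 20 * 4.572872 = 91.4574
TL = 91.4574 - 47.3 = 44.16

44.16 dB


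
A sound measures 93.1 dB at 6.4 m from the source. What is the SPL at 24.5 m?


Given values:
  SPL1 = 93.1 dB, r1 = 6.4 m, r2 = 24.5 m
Formula: SPL2 = SPL1 - 20 * log10(r2 / r1)
Compute ratio: r2 / r1 = 24.5 / 6.4 = 3.8281
Compute log10: log10(3.8281) = 0.582983
Compute drop: 20 * 0.582983 = 11.6597
SPL2 = 93.1 - 11.6597 = 81.44

81.44 dB


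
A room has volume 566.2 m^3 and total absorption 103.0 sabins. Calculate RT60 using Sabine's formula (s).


Given values:
  V = 566.2 m^3
  A = 103.0 sabins
Formula: RT60 = 0.161 * V / A
Numerator: 0.161 * 566.2 = 91.1582
RT60 = 91.1582 / 103.0 = 0.885

0.885 s


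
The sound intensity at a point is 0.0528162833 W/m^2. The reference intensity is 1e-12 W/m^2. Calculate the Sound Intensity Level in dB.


Given values:
  I = 0.0528162833 W/m^2
  I_ref = 1e-12 W/m^2
Formula: SIL = 10 * log10(I / I_ref)
Compute ratio: I / I_ref = 52816283300
Compute log10: log10(52816283300) = 10.722768
Multiply: SIL = 10 * 10.722768 = 107.23

107.23 dB


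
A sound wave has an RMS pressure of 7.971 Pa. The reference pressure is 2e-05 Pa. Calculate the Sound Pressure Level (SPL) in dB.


Given values:
  p = 7.971 Pa
  p_ref = 2e-05 Pa
Formula: SPL = 20 * log10(p / p_ref)
Compute ratio: p / p_ref = 7.971 / 2e-05 = 398550
Compute log10: log10(398550) = 5.600483
Multiply: SPL = 20 * 5.600483 = 112.01

112.01 dB


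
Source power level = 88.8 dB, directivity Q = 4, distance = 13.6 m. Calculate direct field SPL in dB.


Given values:
  Lw = 88.8 dB, Q = 4, r = 13.6 m
Formula: SPL = Lw + 10 * log10(Q / (4 * pi * r^2))
Compute 4 * pi * r^2 = 4 * pi * 13.6^2 = 2324.2759
Compute Q / denom = 4 / 2324.2759 = 0.00172097
Compute 10 * log10(0.00172097) = -27.6423
SPL = 88.8 + (-27.6423) = 61.16

61.16 dB


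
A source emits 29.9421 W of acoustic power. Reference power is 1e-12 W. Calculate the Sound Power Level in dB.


Given values:
  W = 29.9421 W
  W_ref = 1e-12 W
Formula: SWL = 10 * log10(W / W_ref)
Compute ratio: W / W_ref = 29942100000000
Compute log10: log10(29942100000000) = 13.476282
Multiply: SWL = 10 * 13.476282 = 134.76

134.76 dB


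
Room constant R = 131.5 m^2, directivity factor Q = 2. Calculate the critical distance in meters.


Given values:
  R = 131.5 m^2, Q = 2
Formula: d_c = 0.141 * sqrt(Q * R)
Compute Q * R = 2 * 131.5 = 263.0
Compute sqrt(263.0) = 16.2173
d_c = 0.141 * 16.2173 = 2.287

2.287 m


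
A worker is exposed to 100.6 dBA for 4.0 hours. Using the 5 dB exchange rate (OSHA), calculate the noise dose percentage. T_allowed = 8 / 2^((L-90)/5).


Given values:
  L = 100.6 dBA, T = 4.0 hours
Formula: T_allowed = 8 / 2^((L - 90) / 5)
Compute exponent: (100.6 - 90) / 5 = 2.12
Compute 2^(2.12) = 4.346939
T_allowed = 8 / 4.346939 = 1.840375 hours
Dose = (T / T_allowed) * 100
Dose = (4.0 / 1.840375) * 100 = 217.35

217.35 %


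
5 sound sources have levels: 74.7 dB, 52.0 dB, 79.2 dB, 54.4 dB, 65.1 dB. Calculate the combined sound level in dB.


Formula: L_total = 10 * log10( sum(10^(Li/10)) )
  Source 1: 10^(74.7/10) = 29512092.2667
  Source 2: 10^(52.0/10) = 158489.3192
  Source 3: 10^(79.2/10) = 83176377.1103
  Source 4: 10^(54.4/10) = 275422.8703
  Source 5: 10^(65.1/10) = 3235936.5693
Sum of linear values = 116358318.1358
L_total = 10 * log10(116358318.1358) = 80.66

80.66 dB


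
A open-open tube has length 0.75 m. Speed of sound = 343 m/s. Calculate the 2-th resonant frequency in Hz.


Given values:
  Tube type: open-open, L = 0.75 m, c = 343 m/s, n = 2
Formula: f_n = n * c / (2 * L)
Compute 2 * L = 2 * 0.75 = 1.5
f = 2 * 343 / 1.5
f = 457.33

457.33 Hz


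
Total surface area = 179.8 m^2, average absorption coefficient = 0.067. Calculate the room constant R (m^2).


Given values:
  S = 179.8 m^2, alpha = 0.067
Formula: R = S * alpha / (1 - alpha)
Numerator: 179.8 * 0.067 = 12.0466
Denominator: 1 - 0.067 = 0.933
R = 12.0466 / 0.933 = 12.91

12.91 m^2


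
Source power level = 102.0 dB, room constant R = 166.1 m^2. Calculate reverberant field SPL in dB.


Given values:
  Lw = 102.0 dB, R = 166.1 m^2
Formula: SPL = Lw + 10 * log10(4 / R)
Compute 4 / R = 4 / 166.1 = 0.024082
Compute 10 * log10(0.024082) = -16.1831
SPL = 102.0 + (-16.1831) = 85.82

85.82 dB


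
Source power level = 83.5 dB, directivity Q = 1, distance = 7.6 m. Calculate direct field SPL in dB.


Given values:
  Lw = 83.5 dB, Q = 1, r = 7.6 m
Formula: SPL = Lw + 10 * log10(Q / (4 * pi * r^2))
Compute 4 * pi * r^2 = 4 * pi * 7.6^2 = 725.8336
Compute Q / denom = 1 / 725.8336 = 0.00137773
Compute 10 * log10(0.00137773) = -28.6084
SPL = 83.5 + (-28.6084) = 54.89

54.89 dB


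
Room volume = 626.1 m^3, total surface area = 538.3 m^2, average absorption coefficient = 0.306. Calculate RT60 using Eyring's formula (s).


Given values:
  V = 626.1 m^3, S = 538.3 m^2, alpha = 0.306
Formula: RT60 = 0.161 * V / (-S * ln(1 - alpha))
Compute ln(1 - 0.306) = ln(0.694) = -0.365283
Denominator: -538.3 * -0.365283 = 196.6318
Numerator: 0.161 * 626.1 = 100.8021
RT60 = 100.8021 / 196.6318 = 0.513

0.513 s


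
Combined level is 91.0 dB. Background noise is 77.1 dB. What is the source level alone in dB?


Given values:
  L_total = 91.0 dB, L_bg = 77.1 dB
Formula: L_source = 10 * log10(10^(L_total/10) - 10^(L_bg/10))
Convert to linear:
  10^(91.0/10) = 1258925411.7942
  10^(77.1/10) = 51286138.3991
Difference: 1258925411.7942 - 51286138.3991 = 1207639273.3951
L_source = 10 * log10(1207639273.3951) = 90.82

90.82 dB


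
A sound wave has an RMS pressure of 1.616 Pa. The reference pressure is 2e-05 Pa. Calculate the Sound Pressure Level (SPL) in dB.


Given values:
  p = 1.616 Pa
  p_ref = 2e-05 Pa
Formula: SPL = 20 * log10(p / p_ref)
Compute ratio: p / p_ref = 1.616 / 2e-05 = 80800
Compute log10: log10(80800) = 4.907411
Multiply: SPL = 20 * 4.907411 = 98.15

98.15 dB


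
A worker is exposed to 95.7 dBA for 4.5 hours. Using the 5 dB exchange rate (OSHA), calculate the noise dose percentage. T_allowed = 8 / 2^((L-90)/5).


Given values:
  L = 95.7 dBA, T = 4.5 hours
Formula: T_allowed = 8 / 2^((L - 90) / 5)
Compute exponent: (95.7 - 90) / 5 = 1.14
Compute 2^(1.14) = 2.20381
T_allowed = 8 / 2.20381 = 3.630077 hours
Dose = (T / T_allowed) * 100
Dose = (4.5 / 3.630077) * 100 = 123.96

123.96 %


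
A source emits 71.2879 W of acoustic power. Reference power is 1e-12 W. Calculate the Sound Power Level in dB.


Given values:
  W = 71.2879 W
  W_ref = 1e-12 W
Formula: SWL = 10 * log10(W / W_ref)
Compute ratio: W / W_ref = 71287900000000
Compute log10: log10(71287900000000) = 13.853016
Multiply: SWL = 10 * 13.853016 = 138.53

138.53 dB


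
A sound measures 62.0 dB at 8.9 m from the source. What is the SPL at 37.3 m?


Given values:
  SPL1 = 62.0 dB, r1 = 8.9 m, r2 = 37.3 m
Formula: SPL2 = SPL1 - 20 * log10(r2 / r1)
Compute ratio: r2 / r1 = 37.3 / 8.9 = 4.191
Compute log10: log10(4.191) = 0.622318
Compute drop: 20 * 0.622318 = 12.4464
SPL2 = 62.0 - 12.4464 = 49.55

49.55 dB


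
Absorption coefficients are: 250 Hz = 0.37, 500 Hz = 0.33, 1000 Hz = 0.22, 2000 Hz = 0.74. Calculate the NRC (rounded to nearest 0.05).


Given values:
  a_250 = 0.37, a_500 = 0.33
  a_1000 = 0.22, a_2000 = 0.74
Formula: NRC = (a250 + a500 + a1000 + a2000) / 4
Sum = 0.37 + 0.33 + 0.22 + 0.74 = 1.66
NRC = 1.66 / 4 = 0.415
Rounded to nearest 0.05: 0.4

0.4


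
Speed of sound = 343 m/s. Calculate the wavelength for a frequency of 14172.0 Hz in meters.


Given values:
  c = 343 m/s, f = 14172.0 Hz
Formula: lambda = c / f
lambda = 343 / 14172.0
lambda = 0.0242

0.0242 m


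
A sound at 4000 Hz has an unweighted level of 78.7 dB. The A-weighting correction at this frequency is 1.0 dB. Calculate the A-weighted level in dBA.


Given values:
  SPL = 78.7 dB
  A-weighting at 4000 Hz = 1.0 dB
Formula: L_A = SPL + A_weight
L_A = 78.7 + (1.0)
L_A = 79.7

79.7 dBA


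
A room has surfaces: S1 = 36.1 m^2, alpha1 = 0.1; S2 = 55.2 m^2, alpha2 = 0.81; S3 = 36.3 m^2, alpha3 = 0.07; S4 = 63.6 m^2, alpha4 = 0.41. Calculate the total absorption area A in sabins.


Given surfaces:
  Surface 1: 36.1 * 0.1 = 3.61
  Surface 2: 55.2 * 0.81 = 44.712
  Surface 3: 36.3 * 0.07 = 2.541
  Surface 4: 63.6 * 0.41 = 26.076
Formula: A = sum(Si * alpha_i)
A = 3.61 + 44.712 + 2.541 + 26.076
A = 76.94

76.94 sabins


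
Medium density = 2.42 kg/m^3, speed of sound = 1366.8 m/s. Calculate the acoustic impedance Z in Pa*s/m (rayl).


Given values:
  rho = 2.42 kg/m^3
  c = 1366.8 m/s
Formula: Z = rho * c
Z = 2.42 * 1366.8
Z = 3307.66

3307.66 rayl


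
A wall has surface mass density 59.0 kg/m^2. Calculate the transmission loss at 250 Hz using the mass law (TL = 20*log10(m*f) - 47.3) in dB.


Given values:
  m = 59.0 kg/m^2, f = 250 Hz
Formula: TL = 20 * log10(m * f) - 47.3
Compute m * f = 59.0 * 250 = 14750.0
Compute log10(14750.0) = 4.168792
Compute 20 * 4.168792 = 83.3758
TL = 83.3758 - 47.3 = 36.08

36.08 dB


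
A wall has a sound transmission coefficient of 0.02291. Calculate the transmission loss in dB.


Given values:
  tau = 0.02291
Formula: TL = 10 * log10(1 / tau)
Compute 1 / tau = 1 / 0.02291 = 43.6491
Compute log10(43.6491) = 1.639975
TL = 10 * 1.639975 = 16.4

16.4 dB


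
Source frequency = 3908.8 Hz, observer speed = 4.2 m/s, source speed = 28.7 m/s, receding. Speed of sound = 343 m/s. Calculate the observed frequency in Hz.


Given values:
  f_s = 3908.8 Hz, v_o = 4.2 m/s, v_s = 28.7 m/s
  Direction: receding
Formula: f_o = f_s * (c - v_o) / (c + v_s)
Numerator: c - v_o = 343 - 4.2 = 338.8
Denominator: c + v_s = 343 + 28.7 = 371.7
f_o = 3908.8 * 338.8 / 371.7 = 3562.82

3562.82 Hz


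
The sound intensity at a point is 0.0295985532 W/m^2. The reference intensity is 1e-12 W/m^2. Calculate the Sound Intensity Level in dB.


Given values:
  I = 0.0295985532 W/m^2
  I_ref = 1e-12 W/m^2
Formula: SIL = 10 * log10(I / I_ref)
Compute ratio: I / I_ref = 29598553200
Compute log10: log10(29598553200) = 10.47127
Multiply: SIL = 10 * 10.47127 = 104.71

104.71 dB


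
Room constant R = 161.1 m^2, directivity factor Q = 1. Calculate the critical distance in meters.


Given values:
  R = 161.1 m^2, Q = 1
Formula: d_c = 0.141 * sqrt(Q * R)
Compute Q * R = 1 * 161.1 = 161.1
Compute sqrt(161.1) = 12.6925
d_c = 0.141 * 12.6925 = 1.79

1.79 m


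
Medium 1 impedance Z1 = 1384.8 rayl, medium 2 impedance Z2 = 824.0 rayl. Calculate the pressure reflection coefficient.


Given values:
  Z1 = 1384.8 rayl, Z2 = 824.0 rayl
Formula: R = (Z2 - Z1) / (Z2 + Z1)
Numerator: Z2 - Z1 = 824.0 - 1384.8 = -560.8
Denominator: Z2 + Z1 = 824.0 + 1384.8 = 2208.8
R = -560.8 / 2208.8 = -0.2539

-0.2539


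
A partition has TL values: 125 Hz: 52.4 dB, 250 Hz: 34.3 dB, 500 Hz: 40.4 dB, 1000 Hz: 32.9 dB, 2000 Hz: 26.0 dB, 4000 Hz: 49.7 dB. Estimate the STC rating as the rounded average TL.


Given TL values at each frequency:
  125 Hz: 52.4 dB
  250 Hz: 34.3 dB
  500 Hz: 40.4 dB
  1000 Hz: 32.9 dB
  2000 Hz: 26.0 dB
  4000 Hz: 49.7 dB
Formula: STC ~ round(average of TL values)
Sum = 52.4 + 34.3 + 40.4 + 32.9 + 26.0 + 49.7 = 235.7
Average = 235.7 / 6 = 39.28
Rounded: 39

39


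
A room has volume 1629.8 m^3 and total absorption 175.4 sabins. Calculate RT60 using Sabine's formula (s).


Given values:
  V = 1629.8 m^3
  A = 175.4 sabins
Formula: RT60 = 0.161 * V / A
Numerator: 0.161 * 1629.8 = 262.3978
RT60 = 262.3978 / 175.4 = 1.496

1.496 s


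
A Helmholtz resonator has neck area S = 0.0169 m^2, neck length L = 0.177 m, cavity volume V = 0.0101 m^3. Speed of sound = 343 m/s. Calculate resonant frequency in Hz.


Given values:
  S = 0.0169 m^2, L = 0.177 m, V = 0.0101 m^3, c = 343 m/s
Formula: f = (c / (2*pi)) * sqrt(S / (V * L))
Compute V * L = 0.0101 * 0.177 = 0.0017877
Compute S / (V * L) = 0.0169 / 0.0017877 = 9.4535
Compute sqrt(9.4535) = 3.074654
Compute c / (2*pi) = 343 / 6.283185 = 54.590148
f = 54.590148 * 3.074654 = 167.85

167.85 Hz


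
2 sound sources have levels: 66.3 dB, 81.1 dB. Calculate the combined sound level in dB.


Formula: L_total = 10 * log10( sum(10^(Li/10)) )
  Source 1: 10^(66.3/10) = 4265795.188
  Source 2: 10^(81.1/10) = 128824955.1693
Sum of linear values = 133090750.3573
L_total = 10 * log10(133090750.3573) = 81.24

81.24 dB


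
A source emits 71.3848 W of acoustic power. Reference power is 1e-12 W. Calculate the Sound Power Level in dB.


Given values:
  W = 71.3848 W
  W_ref = 1e-12 W
Formula: SWL = 10 * log10(W / W_ref)
Compute ratio: W / W_ref = 71384800000000
Compute log10: log10(71384800000000) = 13.853606
Multiply: SWL = 10 * 13.853606 = 138.54

138.54 dB


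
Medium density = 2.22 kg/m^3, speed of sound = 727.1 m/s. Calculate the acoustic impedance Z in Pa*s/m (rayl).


Given values:
  rho = 2.22 kg/m^3
  c = 727.1 m/s
Formula: Z = rho * c
Z = 2.22 * 727.1
Z = 1614.16

1614.16 rayl


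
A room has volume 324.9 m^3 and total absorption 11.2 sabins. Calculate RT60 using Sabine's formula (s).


Given values:
  V = 324.9 m^3
  A = 11.2 sabins
Formula: RT60 = 0.161 * V / A
Numerator: 0.161 * 324.9 = 52.3089
RT60 = 52.3089 / 11.2 = 4.67

4.67 s


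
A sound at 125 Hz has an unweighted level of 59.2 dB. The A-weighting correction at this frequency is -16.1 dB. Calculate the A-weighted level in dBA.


Given values:
  SPL = 59.2 dB
  A-weighting at 125 Hz = -16.1 dB
Formula: L_A = SPL + A_weight
L_A = 59.2 + (-16.1)
L_A = 43.1

43.1 dBA


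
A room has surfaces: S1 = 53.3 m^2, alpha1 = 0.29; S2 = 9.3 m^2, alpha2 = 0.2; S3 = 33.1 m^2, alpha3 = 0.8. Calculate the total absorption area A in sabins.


Given surfaces:
  Surface 1: 53.3 * 0.29 = 15.457
  Surface 2: 9.3 * 0.2 = 1.86
  Surface 3: 33.1 * 0.8 = 26.48
Formula: A = sum(Si * alpha_i)
A = 15.457 + 1.86 + 26.48
A = 43.8

43.8 sabins


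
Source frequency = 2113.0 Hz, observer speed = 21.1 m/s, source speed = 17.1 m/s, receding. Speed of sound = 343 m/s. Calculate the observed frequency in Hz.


Given values:
  f_s = 2113.0 Hz, v_o = 21.1 m/s, v_s = 17.1 m/s
  Direction: receding
Formula: f_o = f_s * (c - v_o) / (c + v_s)
Numerator: c - v_o = 343 - 21.1 = 321.9
Denominator: c + v_s = 343 + 17.1 = 360.1
f_o = 2113.0 * 321.9 / 360.1 = 1888.85

1888.85 Hz


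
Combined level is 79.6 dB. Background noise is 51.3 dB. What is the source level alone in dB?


Given values:
  L_total = 79.6 dB, L_bg = 51.3 dB
Formula: L_source = 10 * log10(10^(L_total/10) - 10^(L_bg/10))
Convert to linear:
  10^(79.6/10) = 91201083.9356
  10^(51.3/10) = 134896.2883
Difference: 91201083.9356 - 134896.2883 = 91066187.6473
L_source = 10 * log10(91066187.6473) = 79.59

79.59 dB


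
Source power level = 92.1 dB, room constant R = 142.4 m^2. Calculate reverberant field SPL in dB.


Given values:
  Lw = 92.1 dB, R = 142.4 m^2
Formula: SPL = Lw + 10 * log10(4 / R)
Compute 4 / R = 4 / 142.4 = 0.02809
Compute 10 * log10(0.02809) = -15.5145
SPL = 92.1 + (-15.5145) = 76.59

76.59 dB


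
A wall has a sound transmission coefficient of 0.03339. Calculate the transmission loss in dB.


Given values:
  tau = 0.03339
Formula: TL = 10 * log10(1 / tau)
Compute 1 / tau = 1 / 0.03339 = 29.9491
Compute log10(29.9491) = 1.476384
TL = 10 * 1.476384 = 14.76

14.76 dB


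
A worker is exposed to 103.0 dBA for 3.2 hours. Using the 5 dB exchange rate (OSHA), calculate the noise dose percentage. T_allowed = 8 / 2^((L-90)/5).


Given values:
  L = 103.0 dBA, T = 3.2 hours
Formula: T_allowed = 8 / 2^((L - 90) / 5)
Compute exponent: (103.0 - 90) / 5 = 2.6
Compute 2^(2.6) = 6.062866
T_allowed = 8 / 6.062866 = 1.319508 hours
Dose = (T / T_allowed) * 100
Dose = (3.2 / 1.319508) * 100 = 242.51

242.51 %


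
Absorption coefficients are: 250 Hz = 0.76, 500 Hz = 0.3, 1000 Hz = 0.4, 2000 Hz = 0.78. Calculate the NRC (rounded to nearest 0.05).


Given values:
  a_250 = 0.76, a_500 = 0.3
  a_1000 = 0.4, a_2000 = 0.78
Formula: NRC = (a250 + a500 + a1000 + a2000) / 4
Sum = 0.76 + 0.3 + 0.4 + 0.78 = 2.24
NRC = 2.24 / 4 = 0.56
Rounded to nearest 0.05: 0.55

0.55


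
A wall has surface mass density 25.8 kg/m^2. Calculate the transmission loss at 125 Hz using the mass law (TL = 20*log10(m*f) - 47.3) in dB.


Given values:
  m = 25.8 kg/m^2, f = 125 Hz
Formula: TL = 20 * log10(m * f) - 47.3
Compute m * f = 25.8 * 125 = 3225.0
Compute log10(3225.0) = 3.50853
Compute 20 * 3.50853 = 70.1706
TL = 70.1706 - 47.3 = 22.87

22.87 dB


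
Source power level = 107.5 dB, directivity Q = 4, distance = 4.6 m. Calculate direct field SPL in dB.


Given values:
  Lw = 107.5 dB, Q = 4, r = 4.6 m
Formula: SPL = Lw + 10 * log10(Q / (4 * pi * r^2))
Compute 4 * pi * r^2 = 4 * pi * 4.6^2 = 265.9044
Compute Q / denom = 4 / 265.9044 = 0.015043
Compute 10 * log10(0.015043) = -18.2267
SPL = 107.5 + (-18.2267) = 89.27

89.27 dB


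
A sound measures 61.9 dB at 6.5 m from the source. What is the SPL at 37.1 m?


Given values:
  SPL1 = 61.9 dB, r1 = 6.5 m, r2 = 37.1 m
Formula: SPL2 = SPL1 - 20 * log10(r2 / r1)
Compute ratio: r2 / r1 = 37.1 / 6.5 = 5.7077
Compute log10: log10(5.7077) = 0.756461
Compute drop: 20 * 0.756461 = 15.1292
SPL2 = 61.9 - 15.1292 = 46.77

46.77 dB


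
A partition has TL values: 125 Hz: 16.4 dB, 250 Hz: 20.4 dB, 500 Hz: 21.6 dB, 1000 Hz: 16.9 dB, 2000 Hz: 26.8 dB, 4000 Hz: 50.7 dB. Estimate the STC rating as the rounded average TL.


Given TL values at each frequency:
  125 Hz: 16.4 dB
  250 Hz: 20.4 dB
  500 Hz: 21.6 dB
  1000 Hz: 16.9 dB
  2000 Hz: 26.8 dB
  4000 Hz: 50.7 dB
Formula: STC ~ round(average of TL values)
Sum = 16.4 + 20.4 + 21.6 + 16.9 + 26.8 + 50.7 = 152.8
Average = 152.8 / 6 = 25.47
Rounded: 25

25


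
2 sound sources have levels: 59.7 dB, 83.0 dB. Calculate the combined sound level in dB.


Formula: L_total = 10 * log10( sum(10^(Li/10)) )
  Source 1: 10^(59.7/10) = 933254.3008
  Source 2: 10^(83.0/10) = 199526231.4969
Sum of linear values = 200459485.7977
L_total = 10 * log10(200459485.7977) = 83.02

83.02 dB


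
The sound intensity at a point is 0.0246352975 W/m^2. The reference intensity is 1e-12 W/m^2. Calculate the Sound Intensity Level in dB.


Given values:
  I = 0.0246352975 W/m^2
  I_ref = 1e-12 W/m^2
Formula: SIL = 10 * log10(I / I_ref)
Compute ratio: I / I_ref = 24635297500
Compute log10: log10(24635297500) = 10.391558
Multiply: SIL = 10 * 10.391558 = 103.92

103.92 dB


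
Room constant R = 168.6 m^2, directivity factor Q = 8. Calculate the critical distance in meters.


Given values:
  R = 168.6 m^2, Q = 8
Formula: d_c = 0.141 * sqrt(Q * R)
Compute Q * R = 8 * 168.6 = 1348.8
Compute sqrt(1348.8) = 36.726
d_c = 0.141 * 36.726 = 5.178

5.178 m


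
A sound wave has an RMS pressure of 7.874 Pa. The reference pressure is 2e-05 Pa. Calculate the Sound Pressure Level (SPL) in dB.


Given values:
  p = 7.874 Pa
  p_ref = 2e-05 Pa
Formula: SPL = 20 * log10(p / p_ref)
Compute ratio: p / p_ref = 7.874 / 2e-05 = 393700
Compute log10: log10(393700) = 5.595165
Multiply: SPL = 20 * 5.595165 = 111.9

111.9 dB


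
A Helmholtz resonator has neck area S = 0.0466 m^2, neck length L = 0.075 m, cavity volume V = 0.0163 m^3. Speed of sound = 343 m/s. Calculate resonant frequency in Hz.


Given values:
  S = 0.0466 m^2, L = 0.075 m, V = 0.0163 m^3, c = 343 m/s
Formula: f = (c / (2*pi)) * sqrt(S / (V * L))
Compute V * L = 0.0163 * 0.075 = 0.0012225
Compute S / (V * L) = 0.0466 / 0.0012225 = 38.1186
Compute sqrt(38.1186) = 6.174026
Compute c / (2*pi) = 343 / 6.283185 = 54.590148
f = 54.590148 * 6.174026 = 337.04

337.04 Hz


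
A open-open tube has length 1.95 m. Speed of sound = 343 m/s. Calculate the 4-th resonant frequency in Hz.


Given values:
  Tube type: open-open, L = 1.95 m, c = 343 m/s, n = 4
Formula: f_n = n * c / (2 * L)
Compute 2 * L = 2 * 1.95 = 3.9
f = 4 * 343 / 3.9
f = 351.79

351.79 Hz


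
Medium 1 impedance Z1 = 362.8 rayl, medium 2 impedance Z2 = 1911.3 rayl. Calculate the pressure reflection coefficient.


Given values:
  Z1 = 362.8 rayl, Z2 = 1911.3 rayl
Formula: R = (Z2 - Z1) / (Z2 + Z1)
Numerator: Z2 - Z1 = 1911.3 - 362.8 = 1548.5
Denominator: Z2 + Z1 = 1911.3 + 362.8 = 2274.1
R = 1548.5 / 2274.1 = 0.6809

0.6809


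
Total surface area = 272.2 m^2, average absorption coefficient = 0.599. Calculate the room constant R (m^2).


Given values:
  S = 272.2 m^2, alpha = 0.599
Formula: R = S * alpha / (1 - alpha)
Numerator: 272.2 * 0.599 = 163.0478
Denominator: 1 - 0.599 = 0.401
R = 163.0478 / 0.401 = 406.6

406.6 m^2


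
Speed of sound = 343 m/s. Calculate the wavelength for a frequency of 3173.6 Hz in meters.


Given values:
  c = 343 m/s, f = 3173.6 Hz
Formula: lambda = c / f
lambda = 343 / 3173.6
lambda = 0.1081

0.1081 m


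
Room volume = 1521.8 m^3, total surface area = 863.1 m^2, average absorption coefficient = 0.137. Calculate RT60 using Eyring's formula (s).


Given values:
  V = 1521.8 m^3, S = 863.1 m^2, alpha = 0.137
Formula: RT60 = 0.161 * V / (-S * ln(1 - alpha))
Compute ln(1 - 0.137) = ln(0.863) = -0.147341
Denominator: -863.1 * -0.147341 = 127.17
Numerator: 0.161 * 1521.8 = 245.0098
RT60 = 245.0098 / 127.17 = 1.927

1.927 s


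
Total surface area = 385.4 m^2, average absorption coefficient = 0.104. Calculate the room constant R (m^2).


Given values:
  S = 385.4 m^2, alpha = 0.104
Formula: R = S * alpha / (1 - alpha)
Numerator: 385.4 * 0.104 = 40.0816
Denominator: 1 - 0.104 = 0.896
R = 40.0816 / 0.896 = 44.73

44.73 m^2
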